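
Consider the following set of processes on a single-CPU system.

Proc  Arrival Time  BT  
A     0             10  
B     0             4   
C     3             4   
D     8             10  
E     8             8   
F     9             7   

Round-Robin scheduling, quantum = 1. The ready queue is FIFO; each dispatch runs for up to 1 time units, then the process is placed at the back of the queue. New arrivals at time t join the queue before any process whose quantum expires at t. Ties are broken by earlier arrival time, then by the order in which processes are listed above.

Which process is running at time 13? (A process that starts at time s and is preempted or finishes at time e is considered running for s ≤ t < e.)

Gantt: | A 0-1 | B 1-2 | A 2-3 | B 3-4 | C 4-5 | A 5-6 | B 6-7 | C 7-8 | A 8-9 | B 9-10 | D 10-11 | E 11-12 | C 12-13 | F 13-14 | A 14-15 | D 15-16 | E 16-17 | C 17-18 | F 18-19 | A 19-20 | D 20-21 | E 21-22 | F 22-23 | A 23-24 | D 24-25 | E 25-26 | F 26-27 | A 27-28 | D 28-29 | E 29-30 | F 30-31 | A 31-32 | D 32-33 | E 33-34 | F 34-35 | A 35-36 | D 36-37 | E 37-38 | F 38-39 | D 39-40 | E 40-41 | D 41-43 |
Completion: A=36  B=10  C=18  D=43  E=41  F=39
Turnaround (C−A): A=36  B=10  C=15  D=35  E=33  F=30

F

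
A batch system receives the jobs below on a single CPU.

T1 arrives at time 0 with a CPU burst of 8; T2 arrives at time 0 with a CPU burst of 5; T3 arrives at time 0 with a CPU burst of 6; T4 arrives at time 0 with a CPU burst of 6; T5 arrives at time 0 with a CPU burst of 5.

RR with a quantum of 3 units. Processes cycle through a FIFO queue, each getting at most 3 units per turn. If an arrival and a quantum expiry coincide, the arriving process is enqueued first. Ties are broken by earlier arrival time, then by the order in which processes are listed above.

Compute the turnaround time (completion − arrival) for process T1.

30

Schedule: | T1 0-3 | T2 3-6 | T3 6-9 | T4 9-12 | T5 12-15 | T1 15-18 | T2 18-20 | T3 20-23 | T4 23-26 | T5 26-28 | T1 28-30 |
Completion: T1=30  T2=20  T3=23  T4=26  T5=28
Turnaround (C−A): T1=30  T2=20  T3=23  T4=26  T5=28
Turnaround(T1) = completion − arrival = 30 − 0 = 30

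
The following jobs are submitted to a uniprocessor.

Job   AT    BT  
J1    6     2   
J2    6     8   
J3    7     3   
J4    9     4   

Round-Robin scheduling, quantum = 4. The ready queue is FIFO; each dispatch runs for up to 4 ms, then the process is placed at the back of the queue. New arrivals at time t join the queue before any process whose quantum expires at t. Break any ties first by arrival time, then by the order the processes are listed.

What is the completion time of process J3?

15

Schedule: | idle 0-6 | J1 6-8 | J2 8-12 | J3 12-15 | J4 15-19 | J2 19-23 |
Completion: J1=8  J2=23  J3=15  J4=19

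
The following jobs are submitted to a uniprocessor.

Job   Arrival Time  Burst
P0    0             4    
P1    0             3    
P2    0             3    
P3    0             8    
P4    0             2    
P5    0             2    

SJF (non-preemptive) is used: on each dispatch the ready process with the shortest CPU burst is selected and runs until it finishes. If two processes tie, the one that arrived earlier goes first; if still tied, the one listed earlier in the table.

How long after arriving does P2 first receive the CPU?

7

Timeline: | P4 0-2 | P5 2-4 | P1 4-7 | P2 7-10 | P0 10-14 | P3 14-22 |
Completion: P0=14  P1=7  P2=10  P3=22  P4=2  P5=4
Turnaround (C−A): P0=14  P1=7  P2=10  P3=22  P4=2  P5=4
Response(P2) = first start − arrival = 7 − 0 = 7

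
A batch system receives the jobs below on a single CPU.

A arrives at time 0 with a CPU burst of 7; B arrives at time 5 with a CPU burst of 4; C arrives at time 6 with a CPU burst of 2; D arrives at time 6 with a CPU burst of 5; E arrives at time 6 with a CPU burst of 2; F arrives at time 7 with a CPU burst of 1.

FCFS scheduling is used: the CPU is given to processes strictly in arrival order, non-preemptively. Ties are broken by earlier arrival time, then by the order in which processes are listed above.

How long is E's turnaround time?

14

Schedule: | A 0-7 | B 7-11 | C 11-13 | D 13-18 | E 18-20 | F 20-21 |
Completion: A=7  B=11  C=13  D=18  E=20  F=21
Turnaround (C−A): A=7  B=6  C=7  D=12  E=14  F=14
Turnaround(E) = completion − arrival = 20 − 6 = 14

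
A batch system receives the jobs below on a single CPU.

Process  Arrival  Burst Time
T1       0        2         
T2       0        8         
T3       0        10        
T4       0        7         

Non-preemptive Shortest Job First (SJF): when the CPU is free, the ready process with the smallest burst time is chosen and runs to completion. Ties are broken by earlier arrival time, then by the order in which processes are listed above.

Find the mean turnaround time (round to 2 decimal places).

13.75

Schedule: | T1 0-2 | T4 2-9 | T2 9-17 | T3 17-27 |
Completion: T1=2  T2=17  T3=27  T4=9
Turnaround (C−A): T1=2  T2=17  T3=27  T4=9
Turnaround times: T1=2, T2=17, T3=27, T4=9
Average turnaround = (2+17+27+9) / 4 = 55/4 = 13.75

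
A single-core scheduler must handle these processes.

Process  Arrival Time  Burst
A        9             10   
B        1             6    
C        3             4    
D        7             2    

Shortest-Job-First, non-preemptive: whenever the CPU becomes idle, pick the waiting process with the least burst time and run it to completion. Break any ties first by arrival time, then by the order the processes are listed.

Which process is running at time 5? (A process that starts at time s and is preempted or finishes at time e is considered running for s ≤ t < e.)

B

Schedule: | idle 0-1 | B 1-7 | D 7-9 | C 9-13 | A 13-23 |
Completion: A=23  B=7  C=13  D=9
Turnaround (C−A): A=14  B=6  C=10  D=2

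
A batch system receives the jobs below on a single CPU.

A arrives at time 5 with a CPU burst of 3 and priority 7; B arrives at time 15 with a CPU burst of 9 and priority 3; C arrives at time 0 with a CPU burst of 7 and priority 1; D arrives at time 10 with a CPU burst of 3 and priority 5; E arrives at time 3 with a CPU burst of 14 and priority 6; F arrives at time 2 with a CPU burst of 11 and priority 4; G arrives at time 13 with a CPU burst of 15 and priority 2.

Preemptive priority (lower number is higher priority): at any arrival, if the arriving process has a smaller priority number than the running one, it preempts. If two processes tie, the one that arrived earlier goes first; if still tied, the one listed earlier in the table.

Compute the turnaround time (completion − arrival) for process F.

Gantt: | C 0-7 | F 7-13 | G 13-28 | B 28-37 | F 37-42 | D 42-45 | E 45-59 | A 59-62 |
Completion: A=62  B=37  C=7  D=45  E=59  F=42  G=28
Turnaround(F) = completion − arrival = 42 − 2 = 40

40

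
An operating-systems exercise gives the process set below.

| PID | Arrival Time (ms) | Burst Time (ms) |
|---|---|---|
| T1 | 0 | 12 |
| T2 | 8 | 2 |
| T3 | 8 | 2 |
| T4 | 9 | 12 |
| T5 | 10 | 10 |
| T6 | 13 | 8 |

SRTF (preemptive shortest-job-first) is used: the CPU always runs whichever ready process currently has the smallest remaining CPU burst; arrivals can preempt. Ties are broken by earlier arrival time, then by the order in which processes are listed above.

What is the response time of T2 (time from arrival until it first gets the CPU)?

0

Gantt: | T1 0-8 | T2 8-10 | T3 10-12 | T1 12-16 | T6 16-24 | T5 24-34 | T4 34-46 |
Completion: T1=16  T2=10  T3=12  T4=46  T5=34  T6=24
Response(T2) = first start − arrival = 8 − 8 = 0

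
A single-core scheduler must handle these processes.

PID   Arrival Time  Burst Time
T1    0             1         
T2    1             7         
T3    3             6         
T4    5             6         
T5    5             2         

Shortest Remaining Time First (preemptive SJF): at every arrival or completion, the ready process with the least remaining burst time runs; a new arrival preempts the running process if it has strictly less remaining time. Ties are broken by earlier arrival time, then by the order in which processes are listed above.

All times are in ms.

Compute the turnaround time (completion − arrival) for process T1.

Gantt: | T1 0-1 | T2 1-5 | T5 5-7 | T2 7-10 | T3 10-16 | T4 16-22 |
Completion: T1=1  T2=10  T3=16  T4=22  T5=7
Turnaround (C−A): T1=1  T2=9  T3=13  T4=17  T5=2
Turnaround(T1) = completion − arrival = 1 − 0 = 1

1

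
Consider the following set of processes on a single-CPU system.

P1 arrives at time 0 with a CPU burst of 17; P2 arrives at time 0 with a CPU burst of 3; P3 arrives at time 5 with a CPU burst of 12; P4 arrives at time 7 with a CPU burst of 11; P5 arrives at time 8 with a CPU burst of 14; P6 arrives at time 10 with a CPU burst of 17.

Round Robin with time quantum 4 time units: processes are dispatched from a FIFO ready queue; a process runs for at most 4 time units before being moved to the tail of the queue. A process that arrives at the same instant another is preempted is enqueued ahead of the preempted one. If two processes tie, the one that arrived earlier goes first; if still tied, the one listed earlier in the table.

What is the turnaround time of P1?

67

Gantt: | P1 0-4 | P2 4-7 | P1 7-11 | P3 11-15 | P4 15-19 | P5 19-23 | P6 23-27 | P1 27-31 | P3 31-35 | P4 35-39 | P5 39-43 | P6 43-47 | P1 47-51 | P3 51-55 | P4 55-58 | P5 58-62 | P6 62-66 | P1 66-67 | P5 67-69 | P6 69-74 |
Completion: P1=67  P2=7  P3=55  P4=58  P5=69  P6=74
Turnaround(P1) = completion − arrival = 67 − 0 = 67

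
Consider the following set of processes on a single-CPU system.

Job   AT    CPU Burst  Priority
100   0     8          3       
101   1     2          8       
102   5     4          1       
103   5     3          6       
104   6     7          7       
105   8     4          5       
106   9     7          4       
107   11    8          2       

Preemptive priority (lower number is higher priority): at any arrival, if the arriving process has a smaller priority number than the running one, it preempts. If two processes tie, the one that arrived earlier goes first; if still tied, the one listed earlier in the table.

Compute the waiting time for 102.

Gantt: | 100 0-5 | 102 5-9 | 100 9-11 | 107 11-19 | 100 19-20 | 106 20-27 | 105 27-31 | 103 31-34 | 104 34-41 | 101 41-43 |
Completion: 100=20  101=43  102=9  103=34  104=41  105=31  106=27  107=19
Waiting(102) = turnaround − burst = 4 − 4 = 0

0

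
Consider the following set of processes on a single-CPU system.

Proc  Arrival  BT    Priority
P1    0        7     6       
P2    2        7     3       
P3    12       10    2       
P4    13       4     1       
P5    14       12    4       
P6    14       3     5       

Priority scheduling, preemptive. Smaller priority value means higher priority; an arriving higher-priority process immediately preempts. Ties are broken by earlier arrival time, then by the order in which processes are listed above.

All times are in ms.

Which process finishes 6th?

Timeline: | P1 0-2 | P2 2-9 | P1 9-12 | P3 12-13 | P4 13-17 | P3 17-26 | P5 26-38 | P6 38-41 | P1 41-43 |
Completion: P1=43  P2=9  P3=26  P4=17  P5=38  P6=41
Finish order: P2 → P4 → P3 → P5 → P6 → P1

P1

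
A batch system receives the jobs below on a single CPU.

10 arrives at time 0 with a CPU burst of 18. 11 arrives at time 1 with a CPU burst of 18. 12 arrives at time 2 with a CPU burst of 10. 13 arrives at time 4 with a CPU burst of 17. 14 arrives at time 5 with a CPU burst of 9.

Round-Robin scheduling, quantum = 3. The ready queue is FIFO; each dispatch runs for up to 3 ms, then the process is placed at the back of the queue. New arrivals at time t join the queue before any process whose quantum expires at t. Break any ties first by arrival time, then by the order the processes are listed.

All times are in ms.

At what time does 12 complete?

52

Timeline: | 10 0-3 | 11 3-6 | 12 6-9 | 10 9-12 | 13 12-15 | 14 15-18 | 11 18-21 | 12 21-24 | 10 24-27 | 13 27-30 | 14 30-33 | 11 33-36 | 12 36-39 | 10 39-42 | 13 42-45 | 14 45-48 | 11 48-51 | 12 51-52 | 10 52-55 | 13 55-58 | 11 58-61 | 10 61-64 | 13 64-67 | 11 67-70 | 13 70-72 |
Completion: 10=64  11=70  12=52  13=72  14=48
Turnaround (C−A): 10=64  11=69  12=50  13=68  14=43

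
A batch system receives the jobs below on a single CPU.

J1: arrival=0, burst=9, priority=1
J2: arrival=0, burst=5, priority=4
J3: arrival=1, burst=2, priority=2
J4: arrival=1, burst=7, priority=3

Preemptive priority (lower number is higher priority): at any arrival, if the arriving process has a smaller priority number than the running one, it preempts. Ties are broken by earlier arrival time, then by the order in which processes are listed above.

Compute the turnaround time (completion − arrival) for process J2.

23

Gantt: | J1 0-9 | J3 9-11 | J4 11-18 | J2 18-23 |
Completion: J1=9  J2=23  J3=11  J4=18
Turnaround(J2) = completion − arrival = 23 − 0 = 23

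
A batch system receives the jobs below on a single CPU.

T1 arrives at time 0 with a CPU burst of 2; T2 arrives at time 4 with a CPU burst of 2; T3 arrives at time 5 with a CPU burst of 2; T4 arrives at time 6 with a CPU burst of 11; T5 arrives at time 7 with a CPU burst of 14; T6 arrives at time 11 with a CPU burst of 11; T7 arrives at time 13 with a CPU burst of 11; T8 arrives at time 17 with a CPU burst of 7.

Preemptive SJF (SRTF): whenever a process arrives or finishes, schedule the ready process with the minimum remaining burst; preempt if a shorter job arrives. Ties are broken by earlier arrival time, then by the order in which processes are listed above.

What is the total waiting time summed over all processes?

Timeline: | T1 0-2 | idle 2-4 | T2 4-6 | T3 6-8 | T4 8-19 | T8 19-26 | T6 26-37 | T7 37-48 | T5 48-62 |
Completion: T1=2  T2=6  T3=8  T4=19  T5=62  T6=37  T7=48  T8=26
Turnaround (C−A): T1=2  T2=2  T3=3  T4=13  T5=55  T6=26  T7=35  T8=9
Waiting = turnaround − burst: T1=0, T2=0, T3=1, T4=2, T5=41, T6=15, T7=24, T8=2
Total waiting = 0 + 0 + 1 + 2 + 41 + 15 + 24 + 2 = 85

85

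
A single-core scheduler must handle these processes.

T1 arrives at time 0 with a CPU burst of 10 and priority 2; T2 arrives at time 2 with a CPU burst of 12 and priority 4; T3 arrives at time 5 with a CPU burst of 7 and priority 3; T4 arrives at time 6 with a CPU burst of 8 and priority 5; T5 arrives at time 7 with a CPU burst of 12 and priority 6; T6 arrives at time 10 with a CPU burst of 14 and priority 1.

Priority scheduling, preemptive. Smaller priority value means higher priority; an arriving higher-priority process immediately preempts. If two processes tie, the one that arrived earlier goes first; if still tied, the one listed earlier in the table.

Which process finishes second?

Gantt: | T1 0-10 | T6 10-24 | T3 24-31 | T2 31-43 | T4 43-51 | T5 51-63 |
Completion: T1=10  T2=43  T3=31  T4=51  T5=63  T6=24
Finish order: T1 → T6 → T3 → T2 → T4 → T5

T6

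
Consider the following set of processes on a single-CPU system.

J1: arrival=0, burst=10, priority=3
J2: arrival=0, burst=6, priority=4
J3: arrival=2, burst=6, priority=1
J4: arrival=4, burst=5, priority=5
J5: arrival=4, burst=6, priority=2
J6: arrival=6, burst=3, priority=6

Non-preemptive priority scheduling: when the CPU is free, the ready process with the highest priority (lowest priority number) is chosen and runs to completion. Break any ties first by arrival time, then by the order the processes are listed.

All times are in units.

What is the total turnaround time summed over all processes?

Schedule: | J1 0-10 | J3 10-16 | J5 16-22 | J2 22-28 | J4 28-33 | J6 33-36 |
Completion: J1=10  J2=28  J3=16  J4=33  J5=22  J6=36
Turnaround (C−A): J1=10  J2=28  J3=14  J4=29  J5=18  J6=30
Turnaround = completion − arrival: J1=10, J2=28, J3=14, J4=29, J5=18, J6=30
Total turnaround = 10 + 28 + 14 + 29 + 18 + 30 = 129

129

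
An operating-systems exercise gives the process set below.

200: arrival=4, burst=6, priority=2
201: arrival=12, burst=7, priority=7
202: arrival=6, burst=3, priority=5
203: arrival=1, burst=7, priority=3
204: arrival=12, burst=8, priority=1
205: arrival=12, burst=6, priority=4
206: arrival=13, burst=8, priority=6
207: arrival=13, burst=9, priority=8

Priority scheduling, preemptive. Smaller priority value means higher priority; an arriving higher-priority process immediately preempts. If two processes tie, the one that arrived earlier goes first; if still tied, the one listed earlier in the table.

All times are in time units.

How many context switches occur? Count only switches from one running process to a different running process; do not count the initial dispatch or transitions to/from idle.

Schedule: | idle 0-1 | 203 1-4 | 200 4-10 | 203 10-12 | 204 12-20 | 203 20-22 | 205 22-28 | 202 28-31 | 206 31-39 | 201 39-46 | 207 46-55 |
Completion: 200=10  201=46  202=31  203=22  204=20  205=28  206=39  207=55
Turnaround (C−A): 200=6  201=34  202=25  203=21  204=8  205=16  206=26  207=42

9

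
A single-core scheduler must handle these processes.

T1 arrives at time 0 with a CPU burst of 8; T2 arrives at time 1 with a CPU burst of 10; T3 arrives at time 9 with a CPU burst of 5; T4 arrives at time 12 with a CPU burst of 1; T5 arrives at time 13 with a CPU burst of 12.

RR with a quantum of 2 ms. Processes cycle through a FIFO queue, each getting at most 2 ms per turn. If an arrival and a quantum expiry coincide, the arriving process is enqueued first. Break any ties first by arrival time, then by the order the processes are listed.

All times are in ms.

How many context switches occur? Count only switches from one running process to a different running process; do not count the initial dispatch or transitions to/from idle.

Timeline: | T1 0-2 | T2 2-4 | T1 4-6 | T2 6-8 | T1 8-10 | T2 10-12 | T3 12-14 | T1 14-16 | T4 16-17 | T2 17-19 | T5 19-21 | T3 21-23 | T2 23-25 | T5 25-27 | T3 27-28 | T5 28-36 |
Completion: T1=16  T2=25  T3=28  T4=17  T5=36
Turnaround (C−A): T1=16  T2=24  T3=19  T4=5  T5=23

15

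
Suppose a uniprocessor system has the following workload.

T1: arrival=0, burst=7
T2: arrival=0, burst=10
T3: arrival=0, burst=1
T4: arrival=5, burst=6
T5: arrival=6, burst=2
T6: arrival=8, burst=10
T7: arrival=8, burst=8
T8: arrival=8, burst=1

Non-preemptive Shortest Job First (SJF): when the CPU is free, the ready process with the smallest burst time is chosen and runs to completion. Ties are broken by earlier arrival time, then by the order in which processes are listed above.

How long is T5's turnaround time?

5

Schedule: | T3 0-1 | T1 1-8 | T8 8-9 | T5 9-11 | T4 11-17 | T7 17-25 | T2 25-35 | T6 35-45 |
Completion: T1=8  T2=35  T3=1  T4=17  T5=11  T6=45  T7=25  T8=9
Turnaround (C−A): T1=8  T2=35  T3=1  T4=12  T5=5  T6=37  T7=17  T8=1
Turnaround(T5) = completion − arrival = 11 − 6 = 5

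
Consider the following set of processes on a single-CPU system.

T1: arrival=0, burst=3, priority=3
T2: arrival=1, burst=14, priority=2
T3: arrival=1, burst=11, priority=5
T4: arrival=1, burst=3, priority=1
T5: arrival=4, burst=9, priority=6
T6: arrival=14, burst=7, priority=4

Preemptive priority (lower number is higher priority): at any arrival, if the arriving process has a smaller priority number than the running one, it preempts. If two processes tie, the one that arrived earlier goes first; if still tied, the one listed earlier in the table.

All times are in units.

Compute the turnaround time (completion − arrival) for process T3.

Schedule: | T1 0-1 | T4 1-4 | T2 4-18 | T1 18-20 | T6 20-27 | T3 27-38 | T5 38-47 |
Completion: T1=20  T2=18  T3=38  T4=4  T5=47  T6=27
Turnaround (C−A): T1=20  T2=17  T3=37  T4=3  T5=43  T6=13
Turnaround(T3) = completion − arrival = 38 − 1 = 37

37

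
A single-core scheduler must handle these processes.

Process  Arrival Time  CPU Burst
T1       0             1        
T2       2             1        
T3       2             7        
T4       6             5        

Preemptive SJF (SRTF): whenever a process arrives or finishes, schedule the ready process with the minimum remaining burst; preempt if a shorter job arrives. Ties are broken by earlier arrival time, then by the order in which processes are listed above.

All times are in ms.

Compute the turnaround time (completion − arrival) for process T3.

8

Schedule: | T1 0-1 | idle 1-2 | T2 2-3 | T3 3-10 | T4 10-15 |
Completion: T1=1  T2=3  T3=10  T4=15
Turnaround(T3) = completion − arrival = 10 − 2 = 8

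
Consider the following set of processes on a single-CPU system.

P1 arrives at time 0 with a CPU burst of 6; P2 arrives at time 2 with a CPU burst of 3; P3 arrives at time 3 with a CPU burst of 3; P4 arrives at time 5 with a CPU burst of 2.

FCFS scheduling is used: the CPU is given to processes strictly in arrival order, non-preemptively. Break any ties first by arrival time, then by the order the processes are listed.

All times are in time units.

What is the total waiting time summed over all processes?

17

Schedule: | P1 0-6 | P2 6-9 | P3 9-12 | P4 12-14 |
Completion: P1=6  P2=9  P3=12  P4=14
Turnaround (C−A): P1=6  P2=7  P3=9  P4=9
Waiting = turnaround − burst: P1=0, P2=4, P3=6, P4=7
Total waiting = 0 + 4 + 6 + 7 = 17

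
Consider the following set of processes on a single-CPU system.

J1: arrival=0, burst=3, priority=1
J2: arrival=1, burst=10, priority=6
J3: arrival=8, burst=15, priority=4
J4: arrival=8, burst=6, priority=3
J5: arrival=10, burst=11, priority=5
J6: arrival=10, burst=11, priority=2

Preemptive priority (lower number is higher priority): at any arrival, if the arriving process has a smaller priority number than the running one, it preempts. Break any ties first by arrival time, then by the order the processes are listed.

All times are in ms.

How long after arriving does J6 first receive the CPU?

0

Schedule: | J1 0-3 | J2 3-8 | J4 8-10 | J6 10-21 | J4 21-25 | J3 25-40 | J5 40-51 | J2 51-56 |
Completion: J1=3  J2=56  J3=40  J4=25  J5=51  J6=21
Response(J6) = first start − arrival = 10 − 10 = 0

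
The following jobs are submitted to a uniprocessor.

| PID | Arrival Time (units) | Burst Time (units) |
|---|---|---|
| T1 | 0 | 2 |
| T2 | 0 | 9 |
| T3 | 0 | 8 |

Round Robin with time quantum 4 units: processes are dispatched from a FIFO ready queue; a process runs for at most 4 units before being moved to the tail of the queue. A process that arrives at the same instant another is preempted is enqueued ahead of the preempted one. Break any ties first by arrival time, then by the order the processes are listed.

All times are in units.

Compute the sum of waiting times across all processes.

20

Schedule: | T1 0-2 | T2 2-6 | T3 6-10 | T2 10-14 | T3 14-18 | T2 18-19 |
Completion: T1=2  T2=19  T3=18
Turnaround (C−A): T1=2  T2=19  T3=18
Waiting = turnaround − burst: T1=0, T2=10, T3=10
Total waiting = 0 + 10 + 10 = 20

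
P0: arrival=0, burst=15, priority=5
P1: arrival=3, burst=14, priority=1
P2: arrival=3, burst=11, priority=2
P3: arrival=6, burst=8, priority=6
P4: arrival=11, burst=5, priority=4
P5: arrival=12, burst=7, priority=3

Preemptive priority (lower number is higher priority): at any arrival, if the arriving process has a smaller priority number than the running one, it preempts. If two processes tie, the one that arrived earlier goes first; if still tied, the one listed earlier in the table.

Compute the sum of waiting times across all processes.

137

Timeline: | P0 0-3 | P1 3-17 | P2 17-28 | P5 28-35 | P4 35-40 | P0 40-52 | P3 52-60 |
Completion: P0=52  P1=17  P2=28  P3=60  P4=40  P5=35
Turnaround (C−A): P0=52  P1=14  P2=25  P3=54  P4=29  P5=23
Waiting = turnaround − burst: P0=37, P1=0, P2=14, P3=46, P4=24, P5=16
Total waiting = 37 + 0 + 14 + 46 + 24 + 16 = 137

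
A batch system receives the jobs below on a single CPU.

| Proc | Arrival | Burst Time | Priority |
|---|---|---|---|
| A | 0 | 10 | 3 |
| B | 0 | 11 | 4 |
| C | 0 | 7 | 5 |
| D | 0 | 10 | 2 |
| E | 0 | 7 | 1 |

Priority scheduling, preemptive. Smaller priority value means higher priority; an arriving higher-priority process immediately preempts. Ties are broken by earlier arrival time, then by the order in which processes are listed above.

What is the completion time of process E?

7

Gantt: | E 0-7 | D 7-17 | A 17-27 | B 27-38 | C 38-45 |
Completion: A=27  B=38  C=45  D=17  E=7
Turnaround (C−A): A=27  B=38  C=45  D=17  E=7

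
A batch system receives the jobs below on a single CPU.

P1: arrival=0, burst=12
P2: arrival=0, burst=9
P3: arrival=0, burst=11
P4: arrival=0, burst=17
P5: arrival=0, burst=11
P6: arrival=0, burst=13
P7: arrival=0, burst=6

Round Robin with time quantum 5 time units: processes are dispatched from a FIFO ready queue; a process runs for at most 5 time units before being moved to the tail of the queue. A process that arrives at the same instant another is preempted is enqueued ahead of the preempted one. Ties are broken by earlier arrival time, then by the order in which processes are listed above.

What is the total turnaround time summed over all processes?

474

Timeline: | P1 0-5 | P2 5-10 | P3 10-15 | P4 15-20 | P5 20-25 | P6 25-30 | P7 30-35 | P1 35-40 | P2 40-44 | P3 44-49 | P4 49-54 | P5 54-59 | P6 59-64 | P7 64-65 | P1 65-67 | P3 67-68 | P4 68-73 | P5 73-74 | P6 74-77 | P4 77-79 |
Completion: P1=67  P2=44  P3=68  P4=79  P5=74  P6=77  P7=65
Turnaround = completion − arrival: P1=67, P2=44, P3=68, P4=79, P5=74, P6=77, P7=65
Total turnaround = 67 + 44 + 68 + 79 + 74 + 77 + 65 = 474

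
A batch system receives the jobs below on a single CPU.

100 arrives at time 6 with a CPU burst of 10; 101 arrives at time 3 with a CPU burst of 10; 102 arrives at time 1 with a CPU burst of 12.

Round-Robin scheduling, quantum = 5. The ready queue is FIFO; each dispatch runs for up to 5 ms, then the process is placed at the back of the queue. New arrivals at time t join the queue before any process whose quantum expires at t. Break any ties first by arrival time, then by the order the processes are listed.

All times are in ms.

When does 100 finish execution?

31

Timeline: | idle 0-1 | 102 1-6 | 101 6-11 | 100 11-16 | 102 16-21 | 101 21-26 | 100 26-31 | 102 31-33 |
Completion: 100=31  101=26  102=33
Turnaround (C−A): 100=25  101=23  102=32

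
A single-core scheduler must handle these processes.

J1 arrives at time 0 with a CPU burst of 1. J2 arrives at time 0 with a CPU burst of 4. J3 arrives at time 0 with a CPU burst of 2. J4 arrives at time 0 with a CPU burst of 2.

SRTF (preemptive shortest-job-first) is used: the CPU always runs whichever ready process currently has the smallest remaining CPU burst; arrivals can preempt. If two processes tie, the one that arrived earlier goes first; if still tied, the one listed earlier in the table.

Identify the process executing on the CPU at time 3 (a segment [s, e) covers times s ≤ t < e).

J4

Timeline: | J1 0-1 | J3 1-3 | J4 3-5 | J2 5-9 |
Completion: J1=1  J2=9  J3=3  J4=5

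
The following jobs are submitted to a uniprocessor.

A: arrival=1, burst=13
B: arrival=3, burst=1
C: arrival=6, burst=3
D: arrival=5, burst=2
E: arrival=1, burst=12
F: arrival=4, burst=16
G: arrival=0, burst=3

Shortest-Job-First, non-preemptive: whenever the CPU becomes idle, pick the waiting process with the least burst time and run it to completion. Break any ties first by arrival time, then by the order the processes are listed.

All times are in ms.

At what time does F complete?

50

Timeline: | G 0-3 | B 3-4 | E 4-16 | D 16-18 | C 18-21 | A 21-34 | F 34-50 |
Completion: A=34  B=4  C=21  D=18  E=16  F=50  G=3
Turnaround (C−A): A=33  B=1  C=15  D=13  E=15  F=46  G=3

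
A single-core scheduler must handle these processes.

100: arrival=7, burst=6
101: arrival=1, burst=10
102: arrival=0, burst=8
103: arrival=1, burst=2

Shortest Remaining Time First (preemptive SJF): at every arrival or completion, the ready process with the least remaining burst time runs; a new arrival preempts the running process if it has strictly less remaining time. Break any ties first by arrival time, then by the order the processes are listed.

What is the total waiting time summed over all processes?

Gantt: | 102 0-1 | 103 1-3 | 102 3-10 | 100 10-16 | 101 16-26 |
Completion: 100=16  101=26  102=10  103=3
Turnaround (C−A): 100=9  101=25  102=10  103=2
Waiting = turnaround − burst: 100=3, 101=15, 102=2, 103=0
Total waiting = 3 + 15 + 2 + 0 = 20

20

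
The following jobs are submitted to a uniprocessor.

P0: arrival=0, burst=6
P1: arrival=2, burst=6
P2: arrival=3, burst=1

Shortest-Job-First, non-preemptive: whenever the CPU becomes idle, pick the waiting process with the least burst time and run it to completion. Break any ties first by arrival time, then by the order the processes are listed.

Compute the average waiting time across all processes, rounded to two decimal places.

2.67

Gantt: | P0 0-6 | P2 6-7 | P1 7-13 |
Completion: P0=6  P1=13  P2=7
Turnaround (C−A): P0=6  P1=11  P2=4
Waiting times: P0=0, P1=5, P2=3
Average waiting = (0+5+3) / 3 = 8/3 = 2.67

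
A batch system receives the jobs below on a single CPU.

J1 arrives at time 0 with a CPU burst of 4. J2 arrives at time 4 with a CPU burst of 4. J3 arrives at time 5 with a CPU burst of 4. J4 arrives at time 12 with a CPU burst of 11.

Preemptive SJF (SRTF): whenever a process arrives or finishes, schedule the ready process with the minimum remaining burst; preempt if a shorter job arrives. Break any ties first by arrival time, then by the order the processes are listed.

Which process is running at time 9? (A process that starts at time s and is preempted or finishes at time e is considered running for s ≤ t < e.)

J3

Timeline: | J1 0-4 | J2 4-8 | J3 8-12 | J4 12-23 |
Completion: J1=4  J2=8  J3=12  J4=23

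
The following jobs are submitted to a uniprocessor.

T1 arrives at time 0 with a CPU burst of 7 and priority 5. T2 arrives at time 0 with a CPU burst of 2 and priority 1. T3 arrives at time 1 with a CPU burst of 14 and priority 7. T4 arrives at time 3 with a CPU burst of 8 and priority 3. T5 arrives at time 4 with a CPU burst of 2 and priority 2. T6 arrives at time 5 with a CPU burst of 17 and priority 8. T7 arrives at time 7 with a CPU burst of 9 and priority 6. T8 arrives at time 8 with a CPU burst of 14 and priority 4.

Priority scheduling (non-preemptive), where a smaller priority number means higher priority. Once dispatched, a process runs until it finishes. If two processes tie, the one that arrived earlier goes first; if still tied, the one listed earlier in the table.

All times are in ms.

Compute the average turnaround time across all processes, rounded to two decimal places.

27.13

Timeline: | T2 0-2 | T1 2-9 | T5 9-11 | T4 11-19 | T8 19-33 | T7 33-42 | T3 42-56 | T6 56-73 |
Completion: T1=9  T2=2  T3=56  T4=19  T5=11  T6=73  T7=42  T8=33
Turnaround (C−A): T1=9  T2=2  T3=55  T4=16  T5=7  T6=68  T7=35  T8=25
Turnaround times: T1=9, T2=2, T3=55, T4=16, T5=7, T6=68, T7=35, T8=25
Average turnaround = (9+2+55+16+7+68+35+25) / 8 = 217/8 = 27.13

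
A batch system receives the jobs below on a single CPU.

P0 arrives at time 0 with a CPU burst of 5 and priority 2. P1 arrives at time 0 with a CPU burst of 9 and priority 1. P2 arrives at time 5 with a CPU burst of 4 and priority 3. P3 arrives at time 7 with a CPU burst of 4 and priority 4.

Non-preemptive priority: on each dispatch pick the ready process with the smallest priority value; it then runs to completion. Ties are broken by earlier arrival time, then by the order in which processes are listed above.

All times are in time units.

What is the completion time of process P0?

14

Timeline: | P1 0-9 | P0 9-14 | P2 14-18 | P3 18-22 |
Completion: P0=14  P1=9  P2=18  P3=22
Turnaround (C−A): P0=14  P1=9  P2=13  P3=15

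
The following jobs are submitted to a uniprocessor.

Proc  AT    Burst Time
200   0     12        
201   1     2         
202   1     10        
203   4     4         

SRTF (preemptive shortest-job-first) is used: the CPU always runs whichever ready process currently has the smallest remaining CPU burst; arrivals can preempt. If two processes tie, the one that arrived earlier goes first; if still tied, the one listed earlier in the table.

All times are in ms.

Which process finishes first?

Timeline: | 200 0-1 | 201 1-3 | 202 3-4 | 203 4-8 | 202 8-17 | 200 17-28 |
Completion: 200=28  201=3  202=17  203=8
Finish order: 201 → 203 → 202 → 200

201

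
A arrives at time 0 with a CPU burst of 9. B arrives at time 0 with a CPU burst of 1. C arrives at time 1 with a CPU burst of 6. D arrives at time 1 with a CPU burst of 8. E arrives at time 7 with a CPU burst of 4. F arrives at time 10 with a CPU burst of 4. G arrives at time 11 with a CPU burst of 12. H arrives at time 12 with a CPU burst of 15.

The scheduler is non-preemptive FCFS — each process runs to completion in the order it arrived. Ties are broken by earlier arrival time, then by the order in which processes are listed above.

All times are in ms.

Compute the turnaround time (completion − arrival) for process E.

21

Timeline: | A 0-9 | B 9-10 | C 10-16 | D 16-24 | E 24-28 | F 28-32 | G 32-44 | H 44-59 |
Completion: A=9  B=10  C=16  D=24  E=28  F=32  G=44  H=59
Turnaround (C−A): A=9  B=10  C=15  D=23  E=21  F=22  G=33  H=47
Turnaround(E) = completion − arrival = 28 − 7 = 21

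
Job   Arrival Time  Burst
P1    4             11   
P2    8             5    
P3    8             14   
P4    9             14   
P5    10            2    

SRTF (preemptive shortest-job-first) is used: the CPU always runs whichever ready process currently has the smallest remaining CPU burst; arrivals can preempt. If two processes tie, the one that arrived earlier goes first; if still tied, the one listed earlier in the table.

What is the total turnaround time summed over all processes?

96

Timeline: | idle 0-4 | P1 4-8 | P2 8-10 | P5 10-12 | P2 12-15 | P1 15-22 | P3 22-36 | P4 36-50 |
Completion: P1=22  P2=15  P3=36  P4=50  P5=12
Turnaround (C−A): P1=18  P2=7  P3=28  P4=41  P5=2
Turnaround = completion − arrival: P1=18, P2=7, P3=28, P4=41, P5=2
Total turnaround = 18 + 7 + 28 + 41 + 2 = 96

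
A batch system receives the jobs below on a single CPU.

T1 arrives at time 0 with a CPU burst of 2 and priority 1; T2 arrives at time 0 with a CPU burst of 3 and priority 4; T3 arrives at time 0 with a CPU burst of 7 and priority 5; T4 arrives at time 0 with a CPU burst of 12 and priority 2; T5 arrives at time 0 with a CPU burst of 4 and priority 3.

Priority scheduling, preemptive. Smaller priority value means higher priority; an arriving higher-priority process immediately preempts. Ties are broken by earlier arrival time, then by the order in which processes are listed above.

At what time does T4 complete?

14

Timeline: | T1 0-2 | T4 2-14 | T5 14-18 | T2 18-21 | T3 21-28 |
Completion: T1=2  T2=21  T3=28  T4=14  T5=18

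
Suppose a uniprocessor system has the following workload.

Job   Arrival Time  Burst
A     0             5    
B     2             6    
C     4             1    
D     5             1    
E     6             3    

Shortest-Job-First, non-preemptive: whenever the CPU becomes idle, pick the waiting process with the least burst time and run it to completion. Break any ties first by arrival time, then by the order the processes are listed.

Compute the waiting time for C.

Gantt: | A 0-5 | C 5-6 | D 6-7 | E 7-10 | B 10-16 |
Completion: A=5  B=16  C=6  D=7  E=10
Turnaround (C−A): A=5  B=14  C=2  D=2  E=4
Waiting(C) = turnaround − burst = 2 − 1 = 1

1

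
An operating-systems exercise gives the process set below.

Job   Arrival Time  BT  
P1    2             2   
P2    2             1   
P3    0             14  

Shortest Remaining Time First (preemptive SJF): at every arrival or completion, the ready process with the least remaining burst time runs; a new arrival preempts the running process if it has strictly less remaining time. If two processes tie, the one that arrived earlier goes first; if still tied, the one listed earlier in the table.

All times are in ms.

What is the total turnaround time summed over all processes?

Timeline: | P3 0-2 | P2 2-3 | P1 3-5 | P3 5-17 |
Completion: P1=5  P2=3  P3=17
Turnaround (C−A): P1=3  P2=1  P3=17
Turnaround = completion − arrival: P1=3, P2=1, P3=17
Total turnaround = 3 + 1 + 17 = 21

21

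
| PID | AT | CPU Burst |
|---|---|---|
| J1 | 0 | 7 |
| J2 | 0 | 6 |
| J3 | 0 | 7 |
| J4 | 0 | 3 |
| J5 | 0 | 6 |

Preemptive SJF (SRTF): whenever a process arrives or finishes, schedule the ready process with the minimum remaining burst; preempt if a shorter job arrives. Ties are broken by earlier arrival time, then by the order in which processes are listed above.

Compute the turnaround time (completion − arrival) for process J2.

Gantt: | J4 0-3 | J2 3-9 | J5 9-15 | J1 15-22 | J3 22-29 |
Completion: J1=22  J2=9  J3=29  J4=3  J5=15
Turnaround (C−A): J1=22  J2=9  J3=29  J4=3  J5=15
Turnaround(J2) = completion − arrival = 9 − 0 = 9

9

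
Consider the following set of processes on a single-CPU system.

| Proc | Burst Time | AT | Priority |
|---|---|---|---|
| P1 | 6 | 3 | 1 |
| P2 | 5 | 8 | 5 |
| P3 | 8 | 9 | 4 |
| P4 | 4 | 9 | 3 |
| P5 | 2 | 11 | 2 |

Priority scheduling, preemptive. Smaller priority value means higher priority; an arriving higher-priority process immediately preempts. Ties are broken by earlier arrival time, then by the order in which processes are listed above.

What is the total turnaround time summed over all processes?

Gantt: | idle 0-3 | P1 3-9 | P4 9-11 | P5 11-13 | P4 13-15 | P3 15-23 | P2 23-28 |
Completion: P1=9  P2=28  P3=23  P4=15  P5=13
Turnaround (C−A): P1=6  P2=20  P3=14  P4=6  P5=2
Turnaround = completion − arrival: P1=6, P2=20, P3=14, P4=6, P5=2
Total turnaround = 6 + 20 + 14 + 6 + 2 = 48

48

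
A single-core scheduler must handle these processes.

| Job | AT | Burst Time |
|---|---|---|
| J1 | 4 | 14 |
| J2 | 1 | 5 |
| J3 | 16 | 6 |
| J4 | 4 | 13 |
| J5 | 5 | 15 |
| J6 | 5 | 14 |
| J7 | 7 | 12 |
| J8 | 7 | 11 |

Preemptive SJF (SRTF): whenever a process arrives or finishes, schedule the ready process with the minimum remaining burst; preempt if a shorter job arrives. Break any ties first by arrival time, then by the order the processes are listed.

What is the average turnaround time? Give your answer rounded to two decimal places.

39.00

Timeline: | idle 0-1 | J2 1-6 | J4 6-7 | J8 7-18 | J3 18-24 | J4 24-36 | J7 36-48 | J1 48-62 | J6 62-76 | J5 76-91 |
Completion: J1=62  J2=6  J3=24  J4=36  J5=91  J6=76  J7=48  J8=18
Turnaround (C−A): J1=58  J2=5  J3=8  J4=32  J5=86  J6=71  J7=41  J8=11
Turnaround times: J1=58, J2=5, J3=8, J4=32, J5=86, J6=71, J7=41, J8=11
Average turnaround = (58+5+8+32+86+71+41+11) / 8 = 312/8 = 39.00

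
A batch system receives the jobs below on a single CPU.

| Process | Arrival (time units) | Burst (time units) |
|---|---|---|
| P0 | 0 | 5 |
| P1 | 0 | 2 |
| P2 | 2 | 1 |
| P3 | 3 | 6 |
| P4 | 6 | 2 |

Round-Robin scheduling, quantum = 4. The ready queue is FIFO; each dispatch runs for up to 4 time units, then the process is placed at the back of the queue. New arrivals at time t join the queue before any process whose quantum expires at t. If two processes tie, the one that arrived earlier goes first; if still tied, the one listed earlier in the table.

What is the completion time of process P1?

6

Timeline: | P0 0-4 | P1 4-6 | P2 6-7 | P3 7-11 | P0 11-12 | P4 12-14 | P3 14-16 |
Completion: P0=12  P1=6  P2=7  P3=16  P4=14
Turnaround (C−A): P0=12  P1=6  P2=5  P3=13  P4=8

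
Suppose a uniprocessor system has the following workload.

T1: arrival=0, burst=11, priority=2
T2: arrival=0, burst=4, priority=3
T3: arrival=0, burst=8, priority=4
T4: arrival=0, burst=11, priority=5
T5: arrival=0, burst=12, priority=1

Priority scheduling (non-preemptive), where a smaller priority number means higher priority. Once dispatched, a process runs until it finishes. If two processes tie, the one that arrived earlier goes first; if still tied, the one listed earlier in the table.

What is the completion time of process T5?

12

Timeline: | T5 0-12 | T1 12-23 | T2 23-27 | T3 27-35 | T4 35-46 |
Completion: T1=23  T2=27  T3=35  T4=46  T5=12
Turnaround (C−A): T1=23  T2=27  T3=35  T4=46  T5=12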